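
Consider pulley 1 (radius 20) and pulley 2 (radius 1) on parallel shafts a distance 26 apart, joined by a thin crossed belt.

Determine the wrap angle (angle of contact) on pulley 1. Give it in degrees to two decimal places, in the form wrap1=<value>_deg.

crossed belt: β = asin((r1+r2)/C) = asin(21/26) = 53.8711°
wrap1 = wrap2 = π + 2β = 287.7421°

wrap1=287.74_deg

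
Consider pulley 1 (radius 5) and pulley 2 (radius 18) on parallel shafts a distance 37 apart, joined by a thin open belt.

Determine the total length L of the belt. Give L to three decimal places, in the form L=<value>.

L=150.873

open belt: β = asin((r2−r1)/C) = asin(13/37) = 20.5700°
wrap1 = π − 2β = 138.8600°
wrap2 = π + 2β = 221.1400°
tangent length = C·cosβ = 34.6410
L = r1·wrap1 + r2·wrap2 + 2·C·cosβ = 5·2.4236 + 18·3.8596 + 2·34.6410 = 150.8730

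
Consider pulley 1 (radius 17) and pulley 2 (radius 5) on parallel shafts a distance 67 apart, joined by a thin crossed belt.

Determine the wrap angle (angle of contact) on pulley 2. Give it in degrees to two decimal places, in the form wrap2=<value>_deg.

wrap2=218.34_deg

crossed belt: β = asin((r1+r2)/C) = asin(22/67) = 19.1692°
wrap1 = wrap2 = π + 2β = 218.3383°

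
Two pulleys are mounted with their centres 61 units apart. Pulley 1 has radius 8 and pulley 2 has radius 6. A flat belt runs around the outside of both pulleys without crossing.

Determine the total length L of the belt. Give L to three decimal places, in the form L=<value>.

open belt: β = asin((r2−r1)/C) = asin(-2/61) = -1.8789°
wrap1 = π − 2β = 183.7578°
wrap2 = π + 2β = 176.2422°
tangent length = C·cosβ = 60.9672
L = r1·wrap1 + r2·wrap2 + 2·C·cosβ = 8·3.2072 + 6·3.0760 + 2·60.9672 = 166.0479

L=166.048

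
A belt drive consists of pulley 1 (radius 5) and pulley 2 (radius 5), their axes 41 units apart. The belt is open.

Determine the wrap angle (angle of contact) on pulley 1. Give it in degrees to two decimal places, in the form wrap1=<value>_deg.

wrap1=180.00_deg

open belt: β = asin((r2−r1)/C) = asin(0/41) = 0.0000°
wrap1 = π − 2β = 180.0000°
wrap2 = π + 2β = 180.0000°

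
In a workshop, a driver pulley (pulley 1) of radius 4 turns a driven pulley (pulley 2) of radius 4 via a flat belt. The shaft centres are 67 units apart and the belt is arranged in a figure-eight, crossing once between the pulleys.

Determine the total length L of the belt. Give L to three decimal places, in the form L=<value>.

crossed belt: β = asin((r1+r2)/C) = asin(8/67) = 6.8576°
wrap1 = wrap2 = π + 2β = 193.7153°
tangent length = C·cosβ = 66.5207
L = (r1+r2)·wrap + 2·C·cosβ = 8·3.3810 + 2·66.5207 = 160.0891

L=160.089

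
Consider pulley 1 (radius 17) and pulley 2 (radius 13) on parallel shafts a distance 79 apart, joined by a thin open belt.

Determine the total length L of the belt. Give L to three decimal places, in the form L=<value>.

open belt: β = asin((r2−r1)/C) = asin(-4/79) = -2.9023°
wrap1 = π − 2β = 185.8046°
wrap2 = π + 2β = 174.1954°
tangent length = C·cosβ = 78.8987
L = r1·wrap1 + r2·wrap2 + 2·C·cosβ = 17·3.2429 + 13·3.0403 + 2·78.8987 = 252.4504

L=252.450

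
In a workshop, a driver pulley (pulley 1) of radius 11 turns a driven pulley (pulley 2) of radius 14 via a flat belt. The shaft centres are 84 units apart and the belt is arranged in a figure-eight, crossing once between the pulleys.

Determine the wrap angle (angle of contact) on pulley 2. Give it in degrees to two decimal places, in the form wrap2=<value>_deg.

crossed belt: β = asin((r1+r2)/C) = asin(25/84) = 17.3147°
wrap1 = wrap2 = π + 2β = 214.6293°

wrap2=214.63_deg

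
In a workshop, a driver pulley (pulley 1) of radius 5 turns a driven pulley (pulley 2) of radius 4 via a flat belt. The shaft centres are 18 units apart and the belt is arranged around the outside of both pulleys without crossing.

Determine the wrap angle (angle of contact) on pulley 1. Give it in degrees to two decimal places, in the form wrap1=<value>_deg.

wrap1=186.37_deg

open belt: β = asin((r2−r1)/C) = asin(-1/18) = -3.1847°
wrap1 = π − 2β = 186.3695°
wrap2 = π + 2β = 173.6305°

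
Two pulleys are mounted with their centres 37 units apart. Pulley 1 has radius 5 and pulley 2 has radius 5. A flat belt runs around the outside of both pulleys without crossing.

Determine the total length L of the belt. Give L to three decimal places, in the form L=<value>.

open belt: β = asin((r2−r1)/C) = asin(0/37) = 0.0000°
wrap1 = π − 2β = 180.0000°
wrap2 = π + 2β = 180.0000°
tangent length = C·cosβ = 37.0000
L = r1·wrap1 + r2·wrap2 + 2·C·cosβ = 5·3.1416 + 5·3.1416 + 2·37.0000 = 105.4159

L=105.416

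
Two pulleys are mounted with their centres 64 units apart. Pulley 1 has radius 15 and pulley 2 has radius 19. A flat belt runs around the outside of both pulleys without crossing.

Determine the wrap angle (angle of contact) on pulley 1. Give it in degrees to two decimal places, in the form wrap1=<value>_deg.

wrap1=172.83_deg

open belt: β = asin((r2−r1)/C) = asin(4/64) = 3.5833°
wrap1 = π − 2β = 172.8334°
wrap2 = π + 2β = 187.1666°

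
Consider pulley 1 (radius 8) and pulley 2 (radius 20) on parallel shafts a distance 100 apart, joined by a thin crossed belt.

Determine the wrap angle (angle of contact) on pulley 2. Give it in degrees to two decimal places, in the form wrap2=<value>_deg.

crossed belt: β = asin((r1+r2)/C) = asin(28/100) = 16.2602°
wrap1 = wrap2 = π + 2β = 212.5204°

wrap2=212.52_deg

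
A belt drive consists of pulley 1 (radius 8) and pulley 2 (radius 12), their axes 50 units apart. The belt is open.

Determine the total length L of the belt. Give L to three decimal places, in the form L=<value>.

L=163.152

open belt: β = asin((r2−r1)/C) = asin(4/50) = 4.5886°
wrap1 = π − 2β = 170.8229°
wrap2 = π + 2β = 189.1771°
tangent length = C·cosβ = 49.8397
L = r1·wrap1 + r2·wrap2 + 2·C·cosβ = 8·2.9814 + 12·3.3018 + 2·49.8397 = 163.1520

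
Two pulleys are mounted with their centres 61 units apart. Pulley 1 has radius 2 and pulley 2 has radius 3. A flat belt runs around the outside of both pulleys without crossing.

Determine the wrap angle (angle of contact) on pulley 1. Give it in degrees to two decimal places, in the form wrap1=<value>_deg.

open belt: β = asin((r2−r1)/C) = asin(1/61) = 0.9393°
wrap1 = π − 2β = 178.1214°
wrap2 = π + 2β = 181.8786°

wrap1=178.12_deg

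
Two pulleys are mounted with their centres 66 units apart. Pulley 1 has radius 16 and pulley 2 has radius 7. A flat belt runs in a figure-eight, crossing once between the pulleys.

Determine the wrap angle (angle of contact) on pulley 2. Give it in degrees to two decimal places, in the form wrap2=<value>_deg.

wrap2=220.79_deg

crossed belt: β = asin((r1+r2)/C) = asin(23/66) = 20.3947°
wrap1 = wrap2 = π + 2β = 220.7893°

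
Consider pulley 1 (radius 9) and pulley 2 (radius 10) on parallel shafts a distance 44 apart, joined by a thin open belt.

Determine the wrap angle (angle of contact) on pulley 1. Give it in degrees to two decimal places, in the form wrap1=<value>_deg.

wrap1=177.40_deg

open belt: β = asin((r2−r1)/C) = asin(1/44) = 1.3023°
wrap1 = π − 2β = 177.3954°
wrap2 = π + 2β = 182.6046°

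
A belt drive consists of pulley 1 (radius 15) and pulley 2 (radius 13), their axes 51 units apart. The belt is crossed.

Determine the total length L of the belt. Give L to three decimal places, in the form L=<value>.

L=205.764

crossed belt: β = asin((r1+r2)/C) = asin(28/51) = 33.2998°
wrap1 = wrap2 = π + 2β = 246.5996°
tangent length = C·cosβ = 42.6263
L = (r1+r2)·wrap + 2·C·cosβ = 28·4.3040 + 2·42.6263 = 205.7638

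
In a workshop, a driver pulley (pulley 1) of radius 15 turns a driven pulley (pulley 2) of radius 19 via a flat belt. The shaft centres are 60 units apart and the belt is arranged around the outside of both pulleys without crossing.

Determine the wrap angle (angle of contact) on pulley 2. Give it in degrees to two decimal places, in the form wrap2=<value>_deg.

wrap2=187.65_deg

open belt: β = asin((r2−r1)/C) = asin(4/60) = 3.8226°
wrap1 = π − 2β = 172.3549°
wrap2 = π + 2β = 187.6451°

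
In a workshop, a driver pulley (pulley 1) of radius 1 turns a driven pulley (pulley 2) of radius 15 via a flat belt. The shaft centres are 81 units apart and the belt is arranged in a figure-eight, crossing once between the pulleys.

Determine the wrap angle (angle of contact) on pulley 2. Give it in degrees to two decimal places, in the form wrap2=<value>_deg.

crossed belt: β = asin((r1+r2)/C) = asin(16/81) = 11.3926°
wrap1 = wrap2 = π + 2β = 202.7852°

wrap2=202.79_deg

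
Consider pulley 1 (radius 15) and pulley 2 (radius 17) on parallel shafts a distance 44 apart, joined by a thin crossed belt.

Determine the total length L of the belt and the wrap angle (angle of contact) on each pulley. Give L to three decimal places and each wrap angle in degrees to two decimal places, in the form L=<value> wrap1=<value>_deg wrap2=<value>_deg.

L=213.047 wrap1=273.32_deg wrap2=273.32_deg

crossed belt: β = asin((r1+r2)/C) = asin(32/44) = 46.6582°
wrap1 = wrap2 = π + 2β = 273.3165°
tangent length = C·cosβ = 30.1993
L = (r1+r2)·wrap + 2·C·cosβ = 32·4.7703 + 2·30.1993 = 213.0474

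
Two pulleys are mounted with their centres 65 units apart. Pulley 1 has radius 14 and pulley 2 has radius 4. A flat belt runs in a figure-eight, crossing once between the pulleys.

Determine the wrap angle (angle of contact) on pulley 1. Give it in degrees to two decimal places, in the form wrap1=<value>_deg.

crossed belt: β = asin((r1+r2)/C) = asin(18/65) = 16.0766°
wrap1 = wrap2 = π + 2β = 212.1533°

wrap1=212.15_deg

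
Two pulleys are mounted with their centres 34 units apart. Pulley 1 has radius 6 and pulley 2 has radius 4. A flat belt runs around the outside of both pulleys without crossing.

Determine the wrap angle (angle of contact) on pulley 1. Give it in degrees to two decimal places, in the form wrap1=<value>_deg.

wrap1=186.74_deg

open belt: β = asin((r2−r1)/C) = asin(-2/34) = -3.3723°
wrap1 = π − 2β = 186.7446°
wrap2 = π + 2β = 173.2554°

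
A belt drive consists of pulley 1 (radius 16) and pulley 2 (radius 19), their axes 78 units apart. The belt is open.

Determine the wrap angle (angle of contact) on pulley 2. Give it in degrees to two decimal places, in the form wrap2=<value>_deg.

open belt: β = asin((r2−r1)/C) = asin(3/78) = 2.2042°
wrap1 = π − 2β = 175.5915°
wrap2 = π + 2β = 184.4085°

wrap2=184.41_deg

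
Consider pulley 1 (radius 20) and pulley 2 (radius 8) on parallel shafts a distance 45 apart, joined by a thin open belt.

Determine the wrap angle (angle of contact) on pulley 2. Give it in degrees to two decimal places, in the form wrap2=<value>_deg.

open belt: β = asin((r2−r1)/C) = asin(-12/45) = -15.4660°
wrap1 = π − 2β = 210.9320°
wrap2 = π + 2β = 149.0680°

wrap2=149.07_deg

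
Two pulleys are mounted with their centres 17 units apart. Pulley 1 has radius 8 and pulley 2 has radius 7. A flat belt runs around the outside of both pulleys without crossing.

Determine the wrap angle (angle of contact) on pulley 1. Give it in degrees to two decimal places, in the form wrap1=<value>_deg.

open belt: β = asin((r2−r1)/C) = asin(-1/17) = -3.3723°
wrap1 = π − 2β = 186.7446°
wrap2 = π + 2β = 173.2554°

wrap1=186.74_deg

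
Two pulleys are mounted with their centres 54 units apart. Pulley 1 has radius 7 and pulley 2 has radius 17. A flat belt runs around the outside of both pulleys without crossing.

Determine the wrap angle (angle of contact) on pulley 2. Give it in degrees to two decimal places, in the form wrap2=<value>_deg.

wrap2=201.34_deg

open belt: β = asin((r2−r1)/C) = asin(10/54) = 10.6719°
wrap1 = π − 2β = 158.6561°
wrap2 = π + 2β = 201.3439°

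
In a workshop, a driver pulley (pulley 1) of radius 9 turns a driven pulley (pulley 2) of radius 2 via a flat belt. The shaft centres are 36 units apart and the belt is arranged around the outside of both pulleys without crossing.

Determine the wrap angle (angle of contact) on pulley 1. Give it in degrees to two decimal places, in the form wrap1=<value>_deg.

open belt: β = asin((r2−r1)/C) = asin(-7/36) = -11.2123°
wrap1 = π − 2β = 202.4245°
wrap2 = π + 2β = 157.5755°

wrap1=202.42_deg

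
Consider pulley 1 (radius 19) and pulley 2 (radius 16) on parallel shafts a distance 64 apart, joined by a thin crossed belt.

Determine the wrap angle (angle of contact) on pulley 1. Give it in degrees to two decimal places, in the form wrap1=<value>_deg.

crossed belt: β = asin((r1+r2)/C) = asin(35/64) = 33.1529°
wrap1 = wrap2 = π + 2β = 246.3058°

wrap1=246.31_deg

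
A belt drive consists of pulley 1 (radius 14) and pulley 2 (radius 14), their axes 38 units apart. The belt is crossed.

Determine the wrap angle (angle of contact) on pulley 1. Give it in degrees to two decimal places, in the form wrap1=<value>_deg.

crossed belt: β = asin((r1+r2)/C) = asin(28/38) = 47.4631°
wrap1 = wrap2 = π + 2β = 274.9262°

wrap1=274.93_deg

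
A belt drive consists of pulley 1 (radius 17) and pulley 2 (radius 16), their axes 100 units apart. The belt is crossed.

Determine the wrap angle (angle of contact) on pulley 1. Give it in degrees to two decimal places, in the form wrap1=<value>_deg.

wrap1=218.54_deg

crossed belt: β = asin((r1+r2)/C) = asin(33/100) = 19.2688°
wrap1 = wrap2 = π + 2β = 218.5376°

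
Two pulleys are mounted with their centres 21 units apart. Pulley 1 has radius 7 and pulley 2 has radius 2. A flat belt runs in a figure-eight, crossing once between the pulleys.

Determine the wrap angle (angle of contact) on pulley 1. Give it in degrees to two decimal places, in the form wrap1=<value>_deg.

crossed belt: β = asin((r1+r2)/C) = asin(9/21) = 25.3769°
wrap1 = wrap2 = π + 2β = 230.7539°

wrap1=230.75_deg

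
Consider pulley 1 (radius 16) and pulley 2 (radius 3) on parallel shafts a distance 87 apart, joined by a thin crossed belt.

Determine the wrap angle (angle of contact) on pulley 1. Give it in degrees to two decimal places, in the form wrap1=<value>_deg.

crossed belt: β = asin((r1+r2)/C) = asin(19/87) = 12.6145°
wrap1 = wrap2 = π + 2β = 205.2291°

wrap1=205.23_deg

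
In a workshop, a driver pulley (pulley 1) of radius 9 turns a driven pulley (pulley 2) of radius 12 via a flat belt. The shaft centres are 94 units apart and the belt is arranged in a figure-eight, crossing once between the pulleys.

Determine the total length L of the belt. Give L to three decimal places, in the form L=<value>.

L=258.685

crossed belt: β = asin((r1+r2)/C) = asin(21/94) = 12.9091°
wrap1 = wrap2 = π + 2β = 205.8181°
tangent length = C·cosβ = 91.6242
L = (r1+r2)·wrap + 2·C·cosβ = 21·3.5922 + 2·91.6242 = 258.6847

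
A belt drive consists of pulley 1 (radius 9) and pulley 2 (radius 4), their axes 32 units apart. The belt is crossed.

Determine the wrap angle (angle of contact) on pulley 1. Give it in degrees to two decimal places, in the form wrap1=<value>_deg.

crossed belt: β = asin((r1+r2)/C) = asin(13/32) = 23.9695°
wrap1 = wrap2 = π + 2β = 227.9390°

wrap1=227.94_deg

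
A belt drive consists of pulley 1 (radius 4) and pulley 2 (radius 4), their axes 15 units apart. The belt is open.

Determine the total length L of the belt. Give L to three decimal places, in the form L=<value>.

L=55.133

open belt: β = asin((r2−r1)/C) = asin(0/15) = 0.0000°
wrap1 = π − 2β = 180.0000°
wrap2 = π + 2β = 180.0000°
tangent length = C·cosβ = 15.0000
L = r1·wrap1 + r2·wrap2 + 2·C·cosβ = 4·3.1416 + 4·3.1416 + 2·15.0000 = 55.1327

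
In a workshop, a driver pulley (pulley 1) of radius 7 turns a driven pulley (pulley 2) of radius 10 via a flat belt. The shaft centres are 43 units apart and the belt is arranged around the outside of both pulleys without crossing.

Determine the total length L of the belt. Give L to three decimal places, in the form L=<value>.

L=139.616

open belt: β = asin((r2−r1)/C) = asin(3/43) = 4.0006°
wrap1 = π − 2β = 171.9987°
wrap2 = π + 2β = 188.0013°
tangent length = C·cosβ = 42.8952
L = r1·wrap1 + r2·wrap2 + 2·C·cosβ = 7·3.0019 + 10·3.2812 + 2·42.8952 = 139.6165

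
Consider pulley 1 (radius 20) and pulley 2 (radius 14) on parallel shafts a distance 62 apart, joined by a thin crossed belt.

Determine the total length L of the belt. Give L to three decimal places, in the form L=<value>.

L=249.976

crossed belt: β = asin((r1+r2)/C) = asin(34/62) = 33.2564°
wrap1 = wrap2 = π + 2β = 246.5129°
tangent length = C·cosβ = 51.8459
L = (r1+r2)·wrap + 2·C·cosβ = 34·4.3025 + 2·51.8459 = 249.9755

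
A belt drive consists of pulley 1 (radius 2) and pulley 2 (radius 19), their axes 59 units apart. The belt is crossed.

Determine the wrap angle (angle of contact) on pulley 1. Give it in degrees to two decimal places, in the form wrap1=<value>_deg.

wrap1=221.70_deg

crossed belt: β = asin((r1+r2)/C) = asin(21/59) = 20.8506°
wrap1 = wrap2 = π + 2β = 221.7012°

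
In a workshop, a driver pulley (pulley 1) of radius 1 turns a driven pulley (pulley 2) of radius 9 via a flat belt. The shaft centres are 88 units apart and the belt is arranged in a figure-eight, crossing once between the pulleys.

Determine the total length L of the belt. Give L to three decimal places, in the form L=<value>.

L=208.554

crossed belt: β = asin((r1+r2)/C) = asin(10/88) = 6.5250°
wrap1 = wrap2 = π + 2β = 193.0500°
tangent length = C·cosβ = 87.4300
L = (r1+r2)·wrap + 2·C·cosβ = 10·3.3694 + 2·87.4300 = 208.5535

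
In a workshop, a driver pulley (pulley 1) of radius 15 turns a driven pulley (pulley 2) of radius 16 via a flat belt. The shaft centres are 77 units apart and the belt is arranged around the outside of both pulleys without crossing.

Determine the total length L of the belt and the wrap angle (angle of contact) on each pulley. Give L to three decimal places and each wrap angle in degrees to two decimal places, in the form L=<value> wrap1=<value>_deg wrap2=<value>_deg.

L=251.402 wrap1=178.51_deg wrap2=181.49_deg

open belt: β = asin((r2−r1)/C) = asin(1/77) = 0.7441°
wrap1 = π − 2β = 178.5118°
wrap2 = π + 2β = 181.4882°
tangent length = C·cosβ = 76.9935
L = r1·wrap1 + r2·wrap2 + 2·C·cosβ = 15·3.1156 + 16·3.1676 + 2·76.9935 = 251.4024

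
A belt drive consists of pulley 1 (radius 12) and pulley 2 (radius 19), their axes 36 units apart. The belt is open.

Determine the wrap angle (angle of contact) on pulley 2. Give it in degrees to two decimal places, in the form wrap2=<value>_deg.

open belt: β = asin((r2−r1)/C) = asin(7/36) = 11.2123°
wrap1 = π − 2β = 157.5755°
wrap2 = π + 2β = 202.4245°

wrap2=202.42_deg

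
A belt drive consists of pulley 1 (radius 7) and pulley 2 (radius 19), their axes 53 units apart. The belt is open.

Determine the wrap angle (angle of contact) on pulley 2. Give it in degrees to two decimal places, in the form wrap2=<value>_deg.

open belt: β = asin((r2−r1)/C) = asin(12/53) = 13.0861°
wrap1 = π − 2β = 153.8278°
wrap2 = π + 2β = 206.1722°

wrap2=206.17_deg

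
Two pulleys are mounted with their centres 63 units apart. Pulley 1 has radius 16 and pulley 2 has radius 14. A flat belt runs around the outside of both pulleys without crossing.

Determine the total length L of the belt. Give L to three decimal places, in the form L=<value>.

L=220.311

open belt: β = asin((r2−r1)/C) = asin(-2/63) = -1.8192°
wrap1 = π − 2β = 183.6384°
wrap2 = π + 2β = 176.3616°
tangent length = C·cosβ = 62.9682
L = r1·wrap1 + r2·wrap2 + 2·C·cosβ = 16·3.2051 + 14·3.0781 + 2·62.9682 = 220.3113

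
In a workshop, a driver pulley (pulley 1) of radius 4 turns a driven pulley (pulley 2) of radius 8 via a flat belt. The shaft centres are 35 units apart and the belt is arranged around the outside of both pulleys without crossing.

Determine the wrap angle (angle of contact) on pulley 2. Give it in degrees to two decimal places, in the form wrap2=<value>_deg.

wrap2=193.12_deg

open belt: β = asin((r2−r1)/C) = asin(4/35) = 6.5624°
wrap1 = π − 2β = 166.8751°
wrap2 = π + 2β = 193.1249°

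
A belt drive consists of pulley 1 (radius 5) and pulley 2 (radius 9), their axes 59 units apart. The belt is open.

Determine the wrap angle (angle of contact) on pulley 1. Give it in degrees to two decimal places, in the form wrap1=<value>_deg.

open belt: β = asin((r2−r1)/C) = asin(4/59) = 3.8874°
wrap1 = π − 2β = 172.2251°
wrap2 = π + 2β = 187.7749°

wrap1=172.23_deg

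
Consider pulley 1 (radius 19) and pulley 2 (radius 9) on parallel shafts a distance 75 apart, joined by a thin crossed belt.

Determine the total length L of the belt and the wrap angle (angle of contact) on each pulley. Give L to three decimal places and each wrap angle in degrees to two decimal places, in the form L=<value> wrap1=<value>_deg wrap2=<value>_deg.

L=248.545 wrap1=223.84_deg wrap2=223.84_deg

crossed belt: β = asin((r1+r2)/C) = asin(28/75) = 21.9213°
wrap1 = wrap2 = π + 2β = 223.8427°
tangent length = C·cosβ = 69.5773
L = (r1+r2)·wrap + 2·C·cosβ = 28·3.9068 + 2·69.5773 = 248.5448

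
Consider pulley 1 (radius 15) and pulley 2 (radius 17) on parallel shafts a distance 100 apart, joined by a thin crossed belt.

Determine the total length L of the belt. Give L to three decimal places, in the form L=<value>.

crossed belt: β = asin((r1+r2)/C) = asin(32/100) = 18.6629°
wrap1 = wrap2 = π + 2β = 217.3258°
tangent length = C·cosβ = 94.7418
L = (r1+r2)·wrap + 2·C·cosβ = 32·3.7931 + 2·94.7418 = 310.8612

L=310.861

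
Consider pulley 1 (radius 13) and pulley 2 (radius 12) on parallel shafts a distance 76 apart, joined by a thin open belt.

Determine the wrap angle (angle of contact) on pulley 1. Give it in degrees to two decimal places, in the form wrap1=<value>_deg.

wrap1=181.51_deg

open belt: β = asin((r2−r1)/C) = asin(-1/76) = -0.7539°
wrap1 = π − 2β = 181.5078°
wrap2 = π + 2β = 178.4922°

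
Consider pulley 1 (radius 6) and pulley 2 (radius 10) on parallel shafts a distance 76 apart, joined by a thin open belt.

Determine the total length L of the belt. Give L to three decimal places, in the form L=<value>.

open belt: β = asin((r2−r1)/C) = asin(4/76) = 3.0170°
wrap1 = π − 2β = 173.9661°
wrap2 = π + 2β = 186.0339°
tangent length = C·cosβ = 75.8947
L = r1·wrap1 + r2·wrap2 + 2·C·cosβ = 6·3.0363 + 10·3.2469 + 2·75.8947 = 202.4761

L=202.476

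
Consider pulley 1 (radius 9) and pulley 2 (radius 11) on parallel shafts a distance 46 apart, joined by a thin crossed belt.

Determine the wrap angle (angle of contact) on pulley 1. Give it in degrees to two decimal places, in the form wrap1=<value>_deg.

wrap1=231.54_deg

crossed belt: β = asin((r1+r2)/C) = asin(20/46) = 25.7715°
wrap1 = wrap2 = π + 2β = 231.5429°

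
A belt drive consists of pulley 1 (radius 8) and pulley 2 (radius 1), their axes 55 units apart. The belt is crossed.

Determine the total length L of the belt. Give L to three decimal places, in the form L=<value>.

L=139.750

crossed belt: β = asin((r1+r2)/C) = asin(9/55) = 9.4180°
wrap1 = wrap2 = π + 2β = 198.8361°
tangent length = C·cosβ = 54.2586
L = (r1+r2)·wrap + 2·C·cosβ = 9·3.4703 + 2·54.2586 = 139.7504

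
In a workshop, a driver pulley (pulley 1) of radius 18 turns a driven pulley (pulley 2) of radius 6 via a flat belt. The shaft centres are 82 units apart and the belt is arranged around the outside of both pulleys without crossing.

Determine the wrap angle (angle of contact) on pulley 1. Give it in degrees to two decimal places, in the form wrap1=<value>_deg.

open belt: β = asin((r2−r1)/C) = asin(-12/82) = -8.4150°
wrap1 = π − 2β = 196.8299°
wrap2 = π + 2β = 163.1701°

wrap1=196.83_deg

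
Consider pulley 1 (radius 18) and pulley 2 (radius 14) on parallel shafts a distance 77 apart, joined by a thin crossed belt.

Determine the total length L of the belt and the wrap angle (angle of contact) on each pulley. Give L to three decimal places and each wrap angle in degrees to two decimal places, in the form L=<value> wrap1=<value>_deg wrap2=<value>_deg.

L=268.032 wrap1=229.11_deg wrap2=229.11_deg

crossed belt: β = asin((r1+r2)/C) = asin(32/77) = 24.5561°
wrap1 = wrap2 = π + 2β = 229.1123°
tangent length = C·cosβ = 70.0357
L = (r1+r2)·wrap + 2·C·cosβ = 32·3.9988 + 2·70.0357 = 268.0318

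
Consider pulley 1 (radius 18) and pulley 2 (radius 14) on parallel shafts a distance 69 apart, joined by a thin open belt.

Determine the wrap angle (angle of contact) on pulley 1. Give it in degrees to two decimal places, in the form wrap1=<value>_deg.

wrap1=186.65_deg

open belt: β = asin((r2−r1)/C) = asin(-4/69) = -3.3234°
wrap1 = π − 2β = 186.6467°
wrap2 = π + 2β = 173.3533°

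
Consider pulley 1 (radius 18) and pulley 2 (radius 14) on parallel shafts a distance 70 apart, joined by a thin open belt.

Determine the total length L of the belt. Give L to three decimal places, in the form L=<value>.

open belt: β = asin((r2−r1)/C) = asin(-4/70) = -3.2758°
wrap1 = π − 2β = 186.5517°
wrap2 = π + 2β = 173.4483°
tangent length = C·cosβ = 69.8856
L = r1·wrap1 + r2·wrap2 + 2·C·cosβ = 18·3.2559 + 14·3.0272 + 2·69.8856 = 240.7596

L=240.760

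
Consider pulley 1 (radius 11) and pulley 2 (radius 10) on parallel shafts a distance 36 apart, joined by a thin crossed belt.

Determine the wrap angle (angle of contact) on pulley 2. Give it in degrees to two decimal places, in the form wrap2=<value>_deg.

wrap2=251.37_deg

crossed belt: β = asin((r1+r2)/C) = asin(21/36) = 35.6853°
wrap1 = wrap2 = π + 2β = 251.3707°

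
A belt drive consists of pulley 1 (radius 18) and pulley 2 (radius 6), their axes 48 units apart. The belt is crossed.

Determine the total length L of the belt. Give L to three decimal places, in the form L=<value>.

L=183.669

crossed belt: β = asin((r1+r2)/C) = asin(24/48) = 30.0000°
wrap1 = wrap2 = π + 2β = 240.0000°
tangent length = C·cosβ = 41.5692
L = (r1+r2)·wrap + 2·C·cosβ = 24·4.1888 + 2·41.5692 = 183.6694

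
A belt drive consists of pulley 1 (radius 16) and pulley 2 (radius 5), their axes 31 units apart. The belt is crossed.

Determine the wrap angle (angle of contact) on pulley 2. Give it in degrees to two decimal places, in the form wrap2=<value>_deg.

crossed belt: β = asin((r1+r2)/C) = asin(21/31) = 42.6423°
wrap1 = wrap2 = π + 2β = 265.2846°

wrap2=265.28_deg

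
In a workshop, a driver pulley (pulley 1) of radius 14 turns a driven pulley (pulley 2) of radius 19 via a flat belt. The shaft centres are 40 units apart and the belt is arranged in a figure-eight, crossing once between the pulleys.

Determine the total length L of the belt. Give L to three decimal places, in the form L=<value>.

crossed belt: β = asin((r1+r2)/C) = asin(33/40) = 55.5885°
wrap1 = wrap2 = π + 2β = 291.1770°
tangent length = C·cosβ = 22.6053
L = (r1+r2)·wrap + 2·C·cosβ = 33·5.0820 + 2·22.6053 = 212.9165

L=212.917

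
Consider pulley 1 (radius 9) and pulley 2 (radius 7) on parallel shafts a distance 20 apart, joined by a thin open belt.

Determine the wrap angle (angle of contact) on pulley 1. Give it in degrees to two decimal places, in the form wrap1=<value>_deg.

open belt: β = asin((r2−r1)/C) = asin(-2/20) = -5.7392°
wrap1 = π − 2β = 191.4783°
wrap2 = π + 2β = 168.5217°

wrap1=191.48_deg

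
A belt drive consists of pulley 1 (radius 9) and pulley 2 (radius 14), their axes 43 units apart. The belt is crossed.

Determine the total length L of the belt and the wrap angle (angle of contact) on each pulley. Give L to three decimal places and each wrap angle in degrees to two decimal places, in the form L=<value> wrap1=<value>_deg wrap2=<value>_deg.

crossed belt: β = asin((r1+r2)/C) = asin(23/43) = 32.3360°
wrap1 = wrap2 = π + 2β = 244.6721°
tangent length = C·cosβ = 36.3318
L = (r1+r2)·wrap + 2·C·cosβ = 23·4.2703 + 2·36.3318 = 170.8813

L=170.881 wrap1=244.67_deg wrap2=244.67_deg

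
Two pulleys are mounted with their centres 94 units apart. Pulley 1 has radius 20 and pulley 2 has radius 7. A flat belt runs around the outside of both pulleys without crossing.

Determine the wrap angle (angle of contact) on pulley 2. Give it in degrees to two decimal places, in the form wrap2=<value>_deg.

wrap2=164.10_deg

open belt: β = asin((r2−r1)/C) = asin(-13/94) = -7.9494°
wrap1 = π − 2β = 195.8987°
wrap2 = π + 2β = 164.1013°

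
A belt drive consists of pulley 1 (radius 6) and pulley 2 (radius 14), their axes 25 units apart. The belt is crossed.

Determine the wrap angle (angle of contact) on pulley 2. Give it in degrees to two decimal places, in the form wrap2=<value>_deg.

crossed belt: β = asin((r1+r2)/C) = asin(20/25) = 53.1301°
wrap1 = wrap2 = π + 2β = 286.2602°

wrap2=286.26_deg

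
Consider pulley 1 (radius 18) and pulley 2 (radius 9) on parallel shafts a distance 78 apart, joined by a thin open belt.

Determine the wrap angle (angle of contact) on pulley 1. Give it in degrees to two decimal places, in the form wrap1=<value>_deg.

open belt: β = asin((r2−r1)/C) = asin(-9/78) = -6.6258°
wrap1 = π − 2β = 193.2516°
wrap2 = π + 2β = 166.7484°

wrap1=193.25_deg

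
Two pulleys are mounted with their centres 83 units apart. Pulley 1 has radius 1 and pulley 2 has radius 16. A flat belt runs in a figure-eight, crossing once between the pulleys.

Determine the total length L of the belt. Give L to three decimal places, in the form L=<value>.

L=222.901

crossed belt: β = asin((r1+r2)/C) = asin(17/83) = 11.8189°
wrap1 = wrap2 = π + 2β = 203.6378°
tangent length = C·cosβ = 81.2404
L = (r1+r2)·wrap + 2·C·cosβ = 17·3.5542 + 2·81.2404 = 222.9013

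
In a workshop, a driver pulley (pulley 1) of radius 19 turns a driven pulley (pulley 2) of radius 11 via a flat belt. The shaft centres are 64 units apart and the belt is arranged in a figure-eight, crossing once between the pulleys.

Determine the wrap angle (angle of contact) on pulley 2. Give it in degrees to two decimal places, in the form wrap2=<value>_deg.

wrap2=235.91_deg

crossed belt: β = asin((r1+r2)/C) = asin(30/64) = 27.9532°
wrap1 = wrap2 = π + 2β = 235.9064°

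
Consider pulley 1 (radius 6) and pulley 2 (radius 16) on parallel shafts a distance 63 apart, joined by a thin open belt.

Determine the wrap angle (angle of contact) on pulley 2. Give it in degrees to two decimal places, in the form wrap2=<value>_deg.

open belt: β = asin((r2−r1)/C) = asin(10/63) = 9.1332°
wrap1 = π − 2β = 161.7336°
wrap2 = π + 2β = 198.2664°

wrap2=198.27_deg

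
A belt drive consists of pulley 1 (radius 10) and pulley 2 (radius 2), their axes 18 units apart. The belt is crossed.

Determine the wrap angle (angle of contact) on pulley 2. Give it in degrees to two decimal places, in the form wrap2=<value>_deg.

crossed belt: β = asin((r1+r2)/C) = asin(12/18) = 41.8103°
wrap1 = wrap2 = π + 2β = 263.6206°

wrap2=263.62_deg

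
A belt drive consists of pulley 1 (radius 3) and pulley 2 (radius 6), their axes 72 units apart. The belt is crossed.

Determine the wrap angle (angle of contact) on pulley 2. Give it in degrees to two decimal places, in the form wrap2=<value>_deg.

crossed belt: β = asin((r1+r2)/C) = asin(9/72) = 7.1808°
wrap1 = wrap2 = π + 2β = 194.3615°

wrap2=194.36_deg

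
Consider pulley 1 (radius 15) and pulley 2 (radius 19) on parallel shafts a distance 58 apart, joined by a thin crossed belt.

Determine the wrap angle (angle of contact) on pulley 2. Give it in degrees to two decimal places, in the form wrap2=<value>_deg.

crossed belt: β = asin((r1+r2)/C) = asin(34/58) = 35.8883°
wrap1 = wrap2 = π + 2β = 251.7766°

wrap2=251.78_deg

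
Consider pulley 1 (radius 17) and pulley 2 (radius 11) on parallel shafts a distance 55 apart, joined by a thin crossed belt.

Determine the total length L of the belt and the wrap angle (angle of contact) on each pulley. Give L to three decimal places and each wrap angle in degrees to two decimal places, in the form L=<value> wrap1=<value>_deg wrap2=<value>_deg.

crossed belt: β = asin((r1+r2)/C) = asin(28/55) = 30.6033°
wrap1 = wrap2 = π + 2β = 241.2066°
tangent length = C·cosβ = 47.3392
L = (r1+r2)·wrap + 2·C·cosβ = 28·4.2098 + 2·47.3392 = 212.5542

L=212.554 wrap1=241.21_deg wrap2=241.21_deg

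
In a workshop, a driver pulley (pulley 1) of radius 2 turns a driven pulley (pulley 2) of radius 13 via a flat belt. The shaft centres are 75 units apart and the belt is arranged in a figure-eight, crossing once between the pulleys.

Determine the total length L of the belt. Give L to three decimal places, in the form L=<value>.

L=200.134

crossed belt: β = asin((r1+r2)/C) = asin(15/75) = 11.5370°
wrap1 = wrap2 = π + 2β = 203.0739°
tangent length = C·cosβ = 73.4847
L = (r1+r2)·wrap + 2·C·cosβ = 15·3.5443 + 2·73.4847 = 200.1340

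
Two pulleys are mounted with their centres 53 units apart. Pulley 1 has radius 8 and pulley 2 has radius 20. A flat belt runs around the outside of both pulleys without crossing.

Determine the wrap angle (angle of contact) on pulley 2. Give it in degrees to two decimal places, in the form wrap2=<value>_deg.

open belt: β = asin((r2−r1)/C) = asin(12/53) = 13.0861°
wrap1 = π − 2β = 153.8278°
wrap2 = π + 2β = 206.1722°

wrap2=206.17_deg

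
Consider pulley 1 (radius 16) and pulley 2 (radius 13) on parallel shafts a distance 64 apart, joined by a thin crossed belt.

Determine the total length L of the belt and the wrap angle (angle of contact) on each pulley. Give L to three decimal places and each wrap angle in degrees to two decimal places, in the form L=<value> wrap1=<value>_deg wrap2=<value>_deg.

crossed belt: β = asin((r1+r2)/C) = asin(29/64) = 26.9444°
wrap1 = wrap2 = π + 2β = 233.8887°
tangent length = C·cosβ = 57.0526
L = (r1+r2)·wrap + 2·C·cosβ = 29·4.0821 + 2·57.0526 = 232.4869

L=232.487 wrap1=233.89_deg wrap2=233.89_deg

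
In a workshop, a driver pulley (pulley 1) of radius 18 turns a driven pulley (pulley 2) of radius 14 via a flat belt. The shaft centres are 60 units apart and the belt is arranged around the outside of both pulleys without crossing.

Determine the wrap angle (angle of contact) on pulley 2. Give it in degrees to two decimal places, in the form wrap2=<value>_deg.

wrap2=172.35_deg

open belt: β = asin((r2−r1)/C) = asin(-4/60) = -3.8226°
wrap1 = π − 2β = 187.6451°
wrap2 = π + 2β = 172.3549°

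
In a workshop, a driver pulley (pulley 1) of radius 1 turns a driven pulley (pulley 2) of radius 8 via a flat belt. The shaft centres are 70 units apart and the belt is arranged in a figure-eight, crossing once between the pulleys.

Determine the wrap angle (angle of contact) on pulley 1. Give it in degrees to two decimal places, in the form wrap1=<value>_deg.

crossed belt: β = asin((r1+r2)/C) = asin(9/70) = 7.3870°
wrap1 = wrap2 = π + 2β = 194.7741°

wrap1=194.77_deg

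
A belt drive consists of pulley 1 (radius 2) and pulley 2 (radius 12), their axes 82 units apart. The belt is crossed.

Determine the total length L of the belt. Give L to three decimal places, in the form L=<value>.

L=210.378

crossed belt: β = asin((r1+r2)/C) = asin(14/82) = 9.8304°
wrap1 = wrap2 = π + 2β = 199.6607°
tangent length = C·cosβ = 80.7960
L = (r1+r2)·wrap + 2·C·cosβ = 14·3.4847 + 2·80.7960 = 210.3784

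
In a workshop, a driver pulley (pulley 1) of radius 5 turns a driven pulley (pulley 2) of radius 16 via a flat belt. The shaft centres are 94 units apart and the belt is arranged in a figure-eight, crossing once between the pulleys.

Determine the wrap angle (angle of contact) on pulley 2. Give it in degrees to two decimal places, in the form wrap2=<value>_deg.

wrap2=205.82_deg

crossed belt: β = asin((r1+r2)/C) = asin(21/94) = 12.9091°
wrap1 = wrap2 = π + 2β = 205.8181°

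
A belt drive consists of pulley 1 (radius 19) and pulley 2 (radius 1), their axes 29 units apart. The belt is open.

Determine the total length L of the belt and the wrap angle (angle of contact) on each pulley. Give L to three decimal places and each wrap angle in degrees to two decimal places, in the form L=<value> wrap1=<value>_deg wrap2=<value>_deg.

L=132.414 wrap1=256.73_deg wrap2=103.27_deg

open belt: β = asin((r2−r1)/C) = asin(-18/29) = -38.3665°
wrap1 = π − 2β = 256.7330°
wrap2 = π + 2β = 103.2670°
tangent length = C·cosβ = 22.7376
L = r1·wrap1 + r2·wrap2 + 2·C·cosβ = 19·4.4808 + 1·1.8023 + 2·22.7376 = 132.4135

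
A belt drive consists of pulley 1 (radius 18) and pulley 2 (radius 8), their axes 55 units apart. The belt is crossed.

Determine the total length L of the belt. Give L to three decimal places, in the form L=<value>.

L=204.218

crossed belt: β = asin((r1+r2)/C) = asin(26/55) = 28.2115°
wrap1 = wrap2 = π + 2β = 236.4230°
tangent length = C·cosβ = 48.4665
L = (r1+r2)·wrap + 2·C·cosβ = 26·4.1264 + 2·48.4665 = 204.2183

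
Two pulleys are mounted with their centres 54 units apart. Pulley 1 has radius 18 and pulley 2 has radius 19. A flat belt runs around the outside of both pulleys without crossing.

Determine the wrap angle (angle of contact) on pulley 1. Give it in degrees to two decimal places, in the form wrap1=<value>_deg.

wrap1=177.88_deg

open belt: β = asin((r2−r1)/C) = asin(1/54) = 1.0611°
wrap1 = π − 2β = 177.8778°
wrap2 = π + 2β = 182.1222°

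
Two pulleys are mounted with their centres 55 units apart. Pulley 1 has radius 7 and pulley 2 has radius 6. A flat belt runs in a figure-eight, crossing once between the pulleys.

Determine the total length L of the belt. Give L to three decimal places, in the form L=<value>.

L=153.928

crossed belt: β = asin((r1+r2)/C) = asin(13/55) = 13.6720°
wrap1 = wrap2 = π + 2β = 207.3440°
tangent length = C·cosβ = 53.4416
L = (r1+r2)·wrap + 2·C·cosβ = 13·3.6188 + 2·53.4416 = 153.9280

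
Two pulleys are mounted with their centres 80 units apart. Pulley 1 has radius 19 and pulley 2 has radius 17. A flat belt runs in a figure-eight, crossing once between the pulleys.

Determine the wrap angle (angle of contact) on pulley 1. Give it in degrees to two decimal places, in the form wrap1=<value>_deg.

wrap1=233.49_deg

crossed belt: β = asin((r1+r2)/C) = asin(36/80) = 26.7437°
wrap1 = wrap2 = π + 2β = 233.4874°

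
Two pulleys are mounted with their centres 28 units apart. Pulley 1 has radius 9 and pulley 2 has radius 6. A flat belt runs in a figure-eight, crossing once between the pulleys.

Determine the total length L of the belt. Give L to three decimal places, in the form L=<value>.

L=111.371

crossed belt: β = asin((r1+r2)/C) = asin(15/28) = 32.3924°
wrap1 = wrap2 = π + 2β = 244.7847°
tangent length = C·cosβ = 23.6432
L = (r1+r2)·wrap + 2·C·cosβ = 15·4.2723 + 2·23.6432 = 111.3709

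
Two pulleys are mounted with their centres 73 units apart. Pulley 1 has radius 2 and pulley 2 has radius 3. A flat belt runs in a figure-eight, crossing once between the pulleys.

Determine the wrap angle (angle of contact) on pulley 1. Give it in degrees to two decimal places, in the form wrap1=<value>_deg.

wrap1=187.85_deg

crossed belt: β = asin((r1+r2)/C) = asin(5/73) = 3.9274°
wrap1 = wrap2 = π + 2β = 187.8549°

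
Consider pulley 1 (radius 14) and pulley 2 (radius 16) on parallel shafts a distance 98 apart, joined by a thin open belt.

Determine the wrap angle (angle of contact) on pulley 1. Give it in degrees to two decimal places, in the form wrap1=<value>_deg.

open belt: β = asin((r2−r1)/C) = asin(2/98) = 1.1694°
wrap1 = π − 2β = 177.6612°
wrap2 = π + 2β = 182.3388°

wrap1=177.66_deg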